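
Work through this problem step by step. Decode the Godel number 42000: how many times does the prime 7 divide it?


Factorize 42000 by dividing by 7 repeatedly.
Division steps: 7 divides 42000 exactly 1 time(s).
Exponent of 7 = 1

1


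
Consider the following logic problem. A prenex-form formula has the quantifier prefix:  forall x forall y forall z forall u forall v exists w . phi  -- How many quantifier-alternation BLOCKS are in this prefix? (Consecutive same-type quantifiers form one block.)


Quantifier-type sequence: A A A A A E  (A=forall, E=exists)
Group into maximal same-type runs:
  Ax5 | Ex1
Number of blocks = 2

2


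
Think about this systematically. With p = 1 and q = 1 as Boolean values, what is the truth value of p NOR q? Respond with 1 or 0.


p = 1, q = 1
Operation: p NOR q
Evaluate: 1 NOR 1 = 0

0


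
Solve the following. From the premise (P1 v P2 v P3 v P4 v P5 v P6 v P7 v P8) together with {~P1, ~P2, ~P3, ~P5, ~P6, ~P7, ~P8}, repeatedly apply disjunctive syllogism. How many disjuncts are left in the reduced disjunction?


Original disjuncts (8): P1, P2, P3, P4, P5, P6, P7, P8
Negated (eliminate): ~P1, ~P2, ~P3, ~P5, ~P6, ~P7, ~P8
Remaining disjuncts: P4
Count = 8 - 7 = 1

1


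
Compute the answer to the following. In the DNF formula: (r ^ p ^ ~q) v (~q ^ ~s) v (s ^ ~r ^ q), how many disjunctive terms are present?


A DNF formula is a disjunction of terms (conjunctions).
Terms are separated by v.
Counting the disjuncts: 3 terms.

3


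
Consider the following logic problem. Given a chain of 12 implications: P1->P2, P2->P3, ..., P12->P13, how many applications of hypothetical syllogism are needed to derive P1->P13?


With 12 implications in a chain connecting 13 propositions:
P1->P2, P2->P3, ..., P12->P13
Steps needed = (number of implications) - 1 = 12 - 1 = 11

11


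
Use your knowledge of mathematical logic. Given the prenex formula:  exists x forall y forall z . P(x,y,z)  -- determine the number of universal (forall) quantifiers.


Quantifier prefix: exists x forall y forall z
Mark each quantifier type:
  E U U
Universal count = 2, Existential count = 1
Asked for universal (forall) quantifiers: 2

2


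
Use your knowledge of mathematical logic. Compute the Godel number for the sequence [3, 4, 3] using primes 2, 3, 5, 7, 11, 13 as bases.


Encode each element as an exponent of the corresponding prime:
  2^3 = 8
  3^4 = 81
  5^3 = 125
Product = 8 * 81 * 125 = 81000

81000


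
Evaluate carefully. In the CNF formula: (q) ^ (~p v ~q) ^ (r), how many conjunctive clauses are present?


A CNF formula is a conjunction of clauses.
Clauses are separated by ^.
Counting the conjuncts: 3 clauses.

3


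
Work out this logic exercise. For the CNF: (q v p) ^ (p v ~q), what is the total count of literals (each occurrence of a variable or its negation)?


Counting literals in each clause:
Clause 1: 2 literal(s)
Clause 2: 2 literal(s)
Total = 4

4


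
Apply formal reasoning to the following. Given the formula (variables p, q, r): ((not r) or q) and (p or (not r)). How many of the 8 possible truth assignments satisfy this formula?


Evaluate all 8 assignments for p, q, r:
p=0, q=0, r=0: 1
p=0, q=0, r=1: 0
p=0, q=1, r=0: 1
p=0, q=1, r=1: 0
p=1, q=0, r=0: 1
p=1, q=0, r=1: 0
p=1, q=1, r=0: 1
p=1, q=1, r=1: 1
Satisfying count = 5

5


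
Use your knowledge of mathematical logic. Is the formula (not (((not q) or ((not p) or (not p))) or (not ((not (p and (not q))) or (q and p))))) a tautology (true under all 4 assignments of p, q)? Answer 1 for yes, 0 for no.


Check all 4 assignments:
p=0, q=0: 0
p=0, q=1: 0
p=1, q=0: 0
p=1, q=1: 1
Satisfying count = 1/4.
Tautology iff count = 4: no.

0


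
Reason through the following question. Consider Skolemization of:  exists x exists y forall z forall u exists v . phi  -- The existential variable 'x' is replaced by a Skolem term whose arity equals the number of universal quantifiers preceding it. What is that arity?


Quantifier prefix: exists x exists y forall z forall u exists v
'x' is existentially quantified at position 1.
No universal quantifiers precede it.
Skolem function arity = 0 (a Skolem constant)

0


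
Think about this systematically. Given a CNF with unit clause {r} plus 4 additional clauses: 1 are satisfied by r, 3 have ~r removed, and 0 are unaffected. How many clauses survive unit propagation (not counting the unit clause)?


Satisfied (removed): 1
Shortened (remain): 3
Unchanged (remain): 0
Remaining = 3 + 0 = 3

3


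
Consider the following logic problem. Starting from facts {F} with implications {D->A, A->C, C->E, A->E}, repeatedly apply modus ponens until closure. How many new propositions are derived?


Initial facts: {F}
Apply modus ponens to closure:
  (no implication fires)
Final known: {F}
New propositions: {(none)}
Count = 0

0


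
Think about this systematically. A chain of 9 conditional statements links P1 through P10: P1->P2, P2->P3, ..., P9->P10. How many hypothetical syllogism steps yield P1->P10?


With 9 implications in a chain connecting 10 propositions:
P1->P2, P2->P3, ..., P9->P10
Steps needed = (number of implications) - 1 = 9 - 1 = 8

8


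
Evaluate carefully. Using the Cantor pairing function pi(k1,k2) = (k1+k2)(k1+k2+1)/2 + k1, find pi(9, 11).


k1 + k2 = 20
(k1+k2)(k1+k2+1)/2 = 20 * 21 / 2 = 210
pi = 210 + 9 = 219

219


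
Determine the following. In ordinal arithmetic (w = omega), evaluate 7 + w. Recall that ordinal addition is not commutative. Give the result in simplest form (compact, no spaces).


Compute 7 + w.
Ordinal + is associative but NOT commutative; for finite n>0, n + w = w but w + n stays w+n.
Any finite left addend is absorbed by w on the right: 7 + w = w.
Result = w

w


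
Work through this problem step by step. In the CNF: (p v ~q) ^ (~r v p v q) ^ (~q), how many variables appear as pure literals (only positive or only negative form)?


Check each variable for pure literal status:
p: pure positive
q: mixed (not pure)
r: pure negative
Pure literal count = 2

2


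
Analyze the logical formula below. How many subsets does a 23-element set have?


The power set of a set with n elements has 2^n elements.
|P(S)| = 2^23 = 8388608

8388608


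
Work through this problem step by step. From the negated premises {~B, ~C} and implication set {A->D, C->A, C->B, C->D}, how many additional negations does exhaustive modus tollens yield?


Initial negated facts: {~B, ~C}
Apply modus tollens to closure:
  (no implication fires)
Final negated: {~B, ~C}
New negations: {(none)}
Count = 0

0


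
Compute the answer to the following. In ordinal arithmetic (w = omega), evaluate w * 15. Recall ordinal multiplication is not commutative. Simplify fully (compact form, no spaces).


Compute w * 15.
Ordinal * is associative and left-distributive over +, but NOT commutative; for finite n>1, n*w = w but w*n stays w*n.
w * 15 means 15 copies of w concatenated: w*15.
Result = w*15

w*15


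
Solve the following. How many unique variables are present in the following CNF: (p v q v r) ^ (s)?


Identify each variable that appears in the formula.
Variables found: p, q, r, s
Count = 4

4


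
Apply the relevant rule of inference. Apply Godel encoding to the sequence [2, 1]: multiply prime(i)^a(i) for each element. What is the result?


Encode each element as an exponent of the corresponding prime:
  2^2 = 4
  3^1 = 3
Product = 4 * 3 = 12

12


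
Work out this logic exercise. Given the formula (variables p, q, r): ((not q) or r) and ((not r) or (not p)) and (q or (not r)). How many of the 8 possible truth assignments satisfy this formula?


Evaluate all 8 assignments for p, q, r:
p=0, q=0, r=0: 1
p=0, q=0, r=1: 0
p=0, q=1, r=0: 0
p=0, q=1, r=1: 1
p=1, q=0, r=0: 1
p=1, q=0, r=1: 0
p=1, q=1, r=0: 0
p=1, q=1, r=1: 0
Satisfying count = 3

3


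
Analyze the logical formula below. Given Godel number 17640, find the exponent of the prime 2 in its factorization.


Factorize 17640 by dividing by 2 repeatedly.
Division steps: 2 divides 17640 exactly 3 time(s).
Exponent of 2 = 3

3


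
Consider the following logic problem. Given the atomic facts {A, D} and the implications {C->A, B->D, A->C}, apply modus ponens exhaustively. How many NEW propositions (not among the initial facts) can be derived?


Initial facts: {A, D}
Apply modus ponens to closure:
  A and A->C  =>  C
Final known: {A, C, D}
New propositions: {C}
Count = 1

1


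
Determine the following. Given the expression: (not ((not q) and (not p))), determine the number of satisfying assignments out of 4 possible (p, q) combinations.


Check all 4 assignments:
p=0, q=0: 0
p=0, q=1: 1
p=1, q=0: 1
p=1, q=1: 1
Count of True = 3

3


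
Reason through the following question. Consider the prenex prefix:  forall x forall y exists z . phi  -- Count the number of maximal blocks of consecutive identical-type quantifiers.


Quantifier-type sequence: A A E  (A=forall, E=exists)
Group into maximal same-type runs:
  Ax2 | Ex1
Number of blocks = 2

2


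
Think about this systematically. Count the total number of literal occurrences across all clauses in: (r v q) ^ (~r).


Counting literals in each clause:
Clause 1: 2 literal(s)
Clause 2: 1 literal(s)
Total = 3

3


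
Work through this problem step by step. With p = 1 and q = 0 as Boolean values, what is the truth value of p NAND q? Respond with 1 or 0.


p = 1, q = 0
Operation: p NAND q
Evaluate: 1 NAND 0 = 1

1


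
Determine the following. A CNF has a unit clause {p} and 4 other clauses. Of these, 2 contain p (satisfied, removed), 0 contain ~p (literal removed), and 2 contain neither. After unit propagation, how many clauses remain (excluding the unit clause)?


Satisfied (removed): 2
Shortened (remain): 0
Unchanged (remain): 2
Remaining = 0 + 2 = 2

2


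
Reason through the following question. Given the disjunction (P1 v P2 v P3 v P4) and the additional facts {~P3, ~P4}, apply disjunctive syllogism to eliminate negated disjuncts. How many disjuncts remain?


Original disjuncts (4): P1, P2, P3, P4
Negated (eliminate): ~P3, ~P4
Remaining disjuncts: P1, P2
Count = 4 - 2 = 2

2


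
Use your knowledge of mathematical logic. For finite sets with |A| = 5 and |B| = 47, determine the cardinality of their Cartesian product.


The Cartesian product A x B contains all ordered pairs (a, b).
|A x B| = |A| * |B| = 5 * 47 = 235

235


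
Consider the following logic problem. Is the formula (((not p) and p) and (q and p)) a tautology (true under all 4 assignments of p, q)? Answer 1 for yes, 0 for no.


Check all 4 assignments:
p=0, q=0: 0
p=0, q=1: 0
p=1, q=0: 0
p=1, q=1: 0
Satisfying count = 0/4.
Tautology iff count = 4: no.

0


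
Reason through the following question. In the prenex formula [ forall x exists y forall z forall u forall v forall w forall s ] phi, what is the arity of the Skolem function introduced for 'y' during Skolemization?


Quantifier prefix: forall x exists y forall z forall u forall v forall w forall s
'y' is existentially quantified at position 2.
Universal variables preceding it: x
Skolem function arity = 1

1


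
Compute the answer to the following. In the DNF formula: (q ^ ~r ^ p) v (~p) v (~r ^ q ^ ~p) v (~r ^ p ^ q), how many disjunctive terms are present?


A DNF formula is a disjunction of terms (conjunctions).
Terms are separated by v.
Counting the disjuncts: 4 terms.

4


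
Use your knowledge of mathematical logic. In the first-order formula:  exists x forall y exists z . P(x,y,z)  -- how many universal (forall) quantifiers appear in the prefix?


Quantifier prefix: exists x forall y exists z
Mark each quantifier type:
  E U E
Universal count = 1, Existential count = 2
Asked for universal (forall) quantifiers: 1

1


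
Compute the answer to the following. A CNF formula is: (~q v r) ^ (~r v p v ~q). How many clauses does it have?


A CNF formula is a conjunction of clauses.
Clauses are separated by ^.
Counting the conjuncts: 2 clauses.

2


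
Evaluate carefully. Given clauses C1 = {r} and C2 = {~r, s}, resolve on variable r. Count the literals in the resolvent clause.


Remove r from C1 and ~r from C2.
C1 remainder: {}
C2 remainder: {s}
Union (resolvent): {s}
Resolvent has 1 literal(s).

1


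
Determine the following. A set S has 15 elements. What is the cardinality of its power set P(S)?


The power set of a set with n elements has 2^n elements.
|P(S)| = 2^15 = 32768

32768


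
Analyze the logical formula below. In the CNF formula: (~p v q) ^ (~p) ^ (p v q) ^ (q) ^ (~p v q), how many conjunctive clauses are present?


A CNF formula is a conjunction of clauses.
Clauses are separated by ^.
Counting the conjuncts: 5 clauses.

5


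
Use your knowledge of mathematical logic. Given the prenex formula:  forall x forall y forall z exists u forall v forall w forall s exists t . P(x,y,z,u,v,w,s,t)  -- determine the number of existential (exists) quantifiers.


Quantifier prefix: forall x forall y forall z exists u forall v forall w forall s exists t
Mark each quantifier type:
  U U U E U U U E
Universal count = 6, Existential count = 2
Asked for existential (exists) quantifiers: 2

2


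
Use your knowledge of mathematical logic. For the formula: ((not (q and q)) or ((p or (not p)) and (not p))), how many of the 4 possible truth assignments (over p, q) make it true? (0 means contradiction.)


Check all 4 assignments:
p=0, q=0: 1
p=0, q=1: 1
p=1, q=0: 1
p=1, q=1: 0
Count of True = 3

3


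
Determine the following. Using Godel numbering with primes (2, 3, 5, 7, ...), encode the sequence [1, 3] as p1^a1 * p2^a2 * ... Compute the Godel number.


Encode each element as an exponent of the corresponding prime:
  2^1 = 2
  3^3 = 27
Product = 2 * 27 = 54

54


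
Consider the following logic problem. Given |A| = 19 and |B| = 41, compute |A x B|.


The Cartesian product A x B contains all ordered pairs (a, b).
|A x B| = |A| * |B| = 19 * 41 = 779

779


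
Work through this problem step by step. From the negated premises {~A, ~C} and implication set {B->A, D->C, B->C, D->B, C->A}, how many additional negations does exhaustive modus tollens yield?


Initial negated facts: {~A, ~C}
Apply modus tollens to closure:
  ~A and B->A  =>  ~B
  ~C and D->C  =>  ~D
Final negated: {~A, ~B, ~C, ~D}
New negations: {~B, ~D}
Count = 2

2


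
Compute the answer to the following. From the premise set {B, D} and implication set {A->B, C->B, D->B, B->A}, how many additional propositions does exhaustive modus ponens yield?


Initial facts: {B, D}
Apply modus ponens to closure:
  B and B->A  =>  A
Final known: {A, B, D}
New propositions: {A}
Count = 1

1


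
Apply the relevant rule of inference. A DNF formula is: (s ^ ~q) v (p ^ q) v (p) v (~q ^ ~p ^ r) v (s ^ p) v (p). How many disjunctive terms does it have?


A DNF formula is a disjunction of terms (conjunctions).
Terms are separated by v.
Counting the disjuncts: 6 terms.

6


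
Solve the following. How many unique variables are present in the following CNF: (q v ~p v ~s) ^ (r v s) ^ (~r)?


Identify each variable that appears in the formula.
Variables found: p, q, r, s
Count = 4

4


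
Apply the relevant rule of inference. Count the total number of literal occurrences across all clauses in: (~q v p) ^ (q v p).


Counting literals in each clause:
Clause 1: 2 literal(s)
Clause 2: 2 literal(s)
Total = 4

4


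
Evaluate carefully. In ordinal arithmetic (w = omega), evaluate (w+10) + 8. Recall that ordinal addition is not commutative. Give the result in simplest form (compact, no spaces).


Compute (w+10) + 8.
Ordinal + is associative but NOT commutative; for finite n>0, n + w = w but w + n stays w+n.
By associativity: (w+10) + 8 = w + (10+8) = w+18.
Result = w+18

w+18


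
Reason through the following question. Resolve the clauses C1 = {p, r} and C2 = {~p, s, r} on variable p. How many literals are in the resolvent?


Remove p from C1 and ~p from C2.
C1 remainder: {r}
C2 remainder: {s, r}
Union (resolvent): {r, s}
Resolvent has 2 literal(s).

2


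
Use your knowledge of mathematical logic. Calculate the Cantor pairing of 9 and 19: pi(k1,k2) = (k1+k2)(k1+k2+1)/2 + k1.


k1 + k2 = 28
(k1+k2)(k1+k2+1)/2 = 28 * 29 / 2 = 406
pi = 406 + 9 = 415

415


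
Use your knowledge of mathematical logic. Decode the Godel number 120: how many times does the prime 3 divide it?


Factorize 120 by dividing by 3 repeatedly.
Division steps: 3 divides 120 exactly 1 time(s).
Exponent of 3 = 1

1


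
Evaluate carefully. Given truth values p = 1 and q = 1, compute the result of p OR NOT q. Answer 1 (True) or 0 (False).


p = 1, q = 1
Operation: p OR NOT q
Evaluate: 1 OR NOT 1 = 1

1


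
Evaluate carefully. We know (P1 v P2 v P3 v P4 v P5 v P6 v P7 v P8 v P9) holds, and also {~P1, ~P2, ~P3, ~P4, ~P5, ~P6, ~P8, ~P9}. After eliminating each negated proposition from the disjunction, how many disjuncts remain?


Original disjuncts (9): P1, P2, P3, P4, P5, P6, P7, P8, P9
Negated (eliminate): ~P1, ~P2, ~P3, ~P4, ~P5, ~P6, ~P8, ~P9
Remaining disjuncts: P7
Count = 9 - 8 = 1

1


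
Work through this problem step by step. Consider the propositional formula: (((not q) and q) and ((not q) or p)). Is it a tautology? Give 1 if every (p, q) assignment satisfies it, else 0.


Check all 4 assignments:
p=0, q=0: 0
p=0, q=1: 0
p=1, q=0: 0
p=1, q=1: 0
Satisfying count = 0/4.
Tautology iff count = 4: no.

0


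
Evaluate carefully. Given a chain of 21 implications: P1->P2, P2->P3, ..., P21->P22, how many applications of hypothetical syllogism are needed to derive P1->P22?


With 21 implications in a chain connecting 22 propositions:
P1->P2, P2->P3, ..., P21->P22
Steps needed = (number of implications) - 1 = 21 - 1 = 20

20


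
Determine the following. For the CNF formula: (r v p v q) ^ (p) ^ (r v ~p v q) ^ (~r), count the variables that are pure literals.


Check each variable for pure literal status:
p: mixed (not pure)
q: pure positive
r: mixed (not pure)
Pure literal count = 1

1


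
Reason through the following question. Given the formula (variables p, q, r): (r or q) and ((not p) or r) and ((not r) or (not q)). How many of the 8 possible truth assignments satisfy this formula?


Evaluate all 8 assignments for p, q, r:
p=0, q=0, r=0: 0
p=0, q=0, r=1: 1
p=0, q=1, r=0: 1
p=0, q=1, r=1: 0
p=1, q=0, r=0: 0
p=1, q=0, r=1: 1
p=1, q=1, r=0: 0
p=1, q=1, r=1: 0
Satisfying count = 3

3


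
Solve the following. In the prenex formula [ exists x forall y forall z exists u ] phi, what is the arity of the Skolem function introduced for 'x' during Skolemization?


Quantifier prefix: exists x forall y forall z exists u
'x' is existentially quantified at position 1.
No universal quantifiers precede it.
Skolem function arity = 0 (a Skolem constant)

0


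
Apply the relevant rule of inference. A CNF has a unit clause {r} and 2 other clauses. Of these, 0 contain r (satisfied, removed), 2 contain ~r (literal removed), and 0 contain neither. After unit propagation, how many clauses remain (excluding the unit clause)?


Satisfied (removed): 0
Shortened (remain): 2
Unchanged (remain): 0
Remaining = 2 + 0 = 2

2


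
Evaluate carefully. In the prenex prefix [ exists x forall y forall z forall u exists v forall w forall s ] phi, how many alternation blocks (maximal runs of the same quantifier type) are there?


Quantifier-type sequence: E A A A E A A  (A=forall, E=exists)
Group into maximal same-type runs:
  Ex1 | Ax3 | Ex1 | Ax2
Number of blocks = 4

4


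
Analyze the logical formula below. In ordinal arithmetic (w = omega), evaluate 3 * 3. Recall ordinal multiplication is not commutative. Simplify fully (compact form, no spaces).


Compute 3 * 3.
Ordinal * is associative and left-distributive over +, but NOT commutative; for finite n>1, n*w = w but w*n stays w*n.
Both finite; ordinal * agrees with natural *: 3 * 3 = 9.
Result = 9

9


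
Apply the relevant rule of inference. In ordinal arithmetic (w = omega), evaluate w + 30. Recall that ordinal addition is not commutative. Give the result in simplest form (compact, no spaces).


Compute w + 30.
Ordinal + is associative but NOT commutative; for finite n>0, n + w = w but w + n stays w+n.
w + 30 is already in normal form (a successor ordinal beyond w).
Result = w+30

w+30


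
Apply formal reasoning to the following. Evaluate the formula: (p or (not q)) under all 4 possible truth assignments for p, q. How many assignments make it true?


Check all 4 assignments:
p=0, q=0: 1
p=0, q=1: 0
p=1, q=0: 1
p=1, q=1: 1
Count of True = 3

3


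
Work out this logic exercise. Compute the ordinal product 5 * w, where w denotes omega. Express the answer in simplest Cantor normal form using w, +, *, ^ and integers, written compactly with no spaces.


Compute 5 * w.
Ordinal * is associative and left-distributive over +, but NOT commutative; for finite n>1, n*w = w but w*n stays w*n.
For finite n>0, n * w = sup{n*k : k<w} = w. So 5 * w = w.
Result = w

w


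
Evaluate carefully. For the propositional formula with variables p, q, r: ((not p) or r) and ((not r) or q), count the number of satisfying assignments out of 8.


Evaluate all 8 assignments for p, q, r:
p=0, q=0, r=0: 1
p=0, q=0, r=1: 0
p=0, q=1, r=0: 1
p=0, q=1, r=1: 1
p=1, q=0, r=0: 0
p=1, q=0, r=1: 0
p=1, q=1, r=0: 0
p=1, q=1, r=1: 1
Satisfying count = 4

4


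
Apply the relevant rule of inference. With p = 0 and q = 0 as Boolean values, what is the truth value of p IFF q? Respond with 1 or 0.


p = 0, q = 0
Operation: p IFF q
Evaluate: 0 IFF 0 = 1

1


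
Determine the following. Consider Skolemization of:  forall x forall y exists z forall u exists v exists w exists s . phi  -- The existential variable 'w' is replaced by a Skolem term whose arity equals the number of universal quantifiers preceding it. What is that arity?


Quantifier prefix: forall x forall y exists z forall u exists v exists w exists s
'w' is existentially quantified at position 6.
Universal variables preceding it: x, y, u
Skolem function arity = 3

3


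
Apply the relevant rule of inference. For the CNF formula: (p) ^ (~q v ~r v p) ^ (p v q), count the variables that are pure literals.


Check each variable for pure literal status:
p: pure positive
q: mixed (not pure)
r: pure negative
Pure literal count = 2

2


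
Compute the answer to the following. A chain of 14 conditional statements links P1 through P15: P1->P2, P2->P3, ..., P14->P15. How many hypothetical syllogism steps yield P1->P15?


With 14 implications in a chain connecting 15 propositions:
P1->P2, P2->P3, ..., P14->P15
Steps needed = (number of implications) - 1 = 14 - 1 = 13

13


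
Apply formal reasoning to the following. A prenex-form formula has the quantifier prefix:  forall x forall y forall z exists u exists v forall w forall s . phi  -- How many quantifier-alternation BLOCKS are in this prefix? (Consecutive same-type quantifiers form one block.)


Quantifier-type sequence: A A A E E A A  (A=forall, E=exists)
Group into maximal same-type runs:
  Ax3 | Ex2 | Ax2
Number of blocks = 3

3


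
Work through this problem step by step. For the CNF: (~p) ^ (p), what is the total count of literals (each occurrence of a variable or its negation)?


Counting literals in each clause:
Clause 1: 1 literal(s)
Clause 2: 1 literal(s)
Total = 2

2


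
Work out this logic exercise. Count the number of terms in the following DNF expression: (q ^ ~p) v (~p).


A DNF formula is a disjunction of terms (conjunctions).
Terms are separated by v.
Counting the disjuncts: 2 terms.

2


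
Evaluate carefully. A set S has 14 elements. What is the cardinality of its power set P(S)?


The power set of a set with n elements has 2^n elements.
|P(S)| = 2^14 = 16384

16384


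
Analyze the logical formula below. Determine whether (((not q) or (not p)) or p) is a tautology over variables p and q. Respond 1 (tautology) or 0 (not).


Check all 4 assignments:
p=0, q=0: 1
p=0, q=1: 1
p=1, q=0: 1
p=1, q=1: 1
Satisfying count = 4/4.
Tautology iff count = 4: yes.

1


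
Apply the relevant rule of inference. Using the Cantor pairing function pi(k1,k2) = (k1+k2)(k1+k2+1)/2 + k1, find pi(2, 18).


k1 + k2 = 20
(k1+k2)(k1+k2+1)/2 = 20 * 21 / 2 = 210
pi = 210 + 2 = 212

212


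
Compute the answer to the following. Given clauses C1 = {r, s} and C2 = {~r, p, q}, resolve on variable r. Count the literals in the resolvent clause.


Remove r from C1 and ~r from C2.
C1 remainder: {s}
C2 remainder: {p, q}
Union (resolvent): {p, q, s}
Resolvent has 3 literal(s).

3


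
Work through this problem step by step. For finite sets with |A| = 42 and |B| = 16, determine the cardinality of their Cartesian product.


The Cartesian product A x B contains all ordered pairs (a, b).
|A x B| = |A| * |B| = 42 * 16 = 672

672


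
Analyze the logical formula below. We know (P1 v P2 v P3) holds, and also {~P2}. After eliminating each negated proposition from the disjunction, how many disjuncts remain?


Original disjuncts (3): P1, P2, P3
Negated (eliminate): ~P2
Remaining disjuncts: P1, P3
Count = 3 - 1 = 2

2


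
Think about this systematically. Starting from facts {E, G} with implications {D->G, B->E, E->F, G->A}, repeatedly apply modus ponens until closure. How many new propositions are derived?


Initial facts: {E, G}
Apply modus ponens to closure:
  E and E->F  =>  F
  G and G->A  =>  A
Final known: {A, E, F, G}
New propositions: {A, F}
Count = 2

2


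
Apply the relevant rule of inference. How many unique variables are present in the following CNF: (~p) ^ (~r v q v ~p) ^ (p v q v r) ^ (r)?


Identify each variable that appears in the formula.
Variables found: p, q, r
Count = 3

3


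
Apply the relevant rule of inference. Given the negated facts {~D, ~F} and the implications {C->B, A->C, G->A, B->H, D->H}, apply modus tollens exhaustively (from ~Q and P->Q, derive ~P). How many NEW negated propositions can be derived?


Initial negated facts: {~D, ~F}
Apply modus tollens to closure:
  (no implication fires)
Final negated: {~D, ~F}
New negations: {(none)}
Count = 0

0


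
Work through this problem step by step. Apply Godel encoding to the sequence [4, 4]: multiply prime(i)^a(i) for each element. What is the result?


Encode each element as an exponent of the corresponding prime:
  2^4 = 16
  3^4 = 81
Product = 16 * 81 = 1296

1296


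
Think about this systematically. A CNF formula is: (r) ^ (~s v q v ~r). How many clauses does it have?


A CNF formula is a conjunction of clauses.
Clauses are separated by ^.
Counting the conjuncts: 2 clauses.

2


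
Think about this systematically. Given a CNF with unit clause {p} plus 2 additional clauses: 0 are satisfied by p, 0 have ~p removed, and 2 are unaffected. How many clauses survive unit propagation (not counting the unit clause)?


Satisfied (removed): 0
Shortened (remain): 0
Unchanged (remain): 2
Remaining = 0 + 2 = 2

2


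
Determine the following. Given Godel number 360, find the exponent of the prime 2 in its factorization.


Factorize 360 by dividing by 2 repeatedly.
Division steps: 2 divides 360 exactly 3 time(s).
Exponent of 2 = 3

3


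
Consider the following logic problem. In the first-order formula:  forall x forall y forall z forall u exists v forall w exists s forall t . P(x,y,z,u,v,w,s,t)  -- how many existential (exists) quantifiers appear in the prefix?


Quantifier prefix: forall x forall y forall z forall u exists v forall w exists s forall t
Mark each quantifier type:
  U U U U E U E U
Universal count = 6, Existential count = 2
Asked for existential (exists) quantifiers: 2

2


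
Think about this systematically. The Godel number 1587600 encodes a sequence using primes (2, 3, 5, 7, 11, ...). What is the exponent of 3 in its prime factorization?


Factorize 1587600 by dividing by 3 repeatedly.
Division steps: 3 divides 1587600 exactly 4 time(s).
Exponent of 3 = 4

4


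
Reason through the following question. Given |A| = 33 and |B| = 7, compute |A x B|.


The Cartesian product A x B contains all ordered pairs (a, b).
|A x B| = |A| * |B| = 33 * 7 = 231

231


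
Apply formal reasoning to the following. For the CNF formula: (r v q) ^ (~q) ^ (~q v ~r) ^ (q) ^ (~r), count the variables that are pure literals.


Check each variable for pure literal status:
p: absent (not pure)
q: mixed (not pure)
r: mixed (not pure)
Pure literal count = 0

0


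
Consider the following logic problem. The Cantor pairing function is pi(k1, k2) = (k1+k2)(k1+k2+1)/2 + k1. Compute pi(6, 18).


k1 + k2 = 24
(k1+k2)(k1+k2+1)/2 = 24 * 25 / 2 = 300
pi = 300 + 6 = 306

306


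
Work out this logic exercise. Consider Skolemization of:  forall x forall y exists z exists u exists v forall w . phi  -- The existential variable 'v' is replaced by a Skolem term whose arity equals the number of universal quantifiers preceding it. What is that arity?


Quantifier prefix: forall x forall y exists z exists u exists v forall w
'v' is existentially quantified at position 5.
Universal variables preceding it: x, y
Skolem function arity = 2

2


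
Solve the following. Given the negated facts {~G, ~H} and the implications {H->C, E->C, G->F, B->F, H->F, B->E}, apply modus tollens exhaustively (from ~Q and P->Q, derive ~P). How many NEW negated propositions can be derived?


Initial negated facts: {~G, ~H}
Apply modus tollens to closure:
  (no implication fires)
Final negated: {~G, ~H}
New negations: {(none)}
Count = 0

0


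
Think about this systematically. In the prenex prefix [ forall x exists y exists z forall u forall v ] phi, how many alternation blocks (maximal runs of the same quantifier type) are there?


Quantifier-type sequence: A E E A A  (A=forall, E=exists)
Group into maximal same-type runs:
  Ax1 | Ex2 | Ax2
Number of blocks = 3

3


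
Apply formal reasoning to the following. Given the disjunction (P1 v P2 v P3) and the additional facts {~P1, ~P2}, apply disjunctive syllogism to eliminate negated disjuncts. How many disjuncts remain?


Original disjuncts (3): P1, P2, P3
Negated (eliminate): ~P1, ~P2
Remaining disjuncts: P3
Count = 3 - 2 = 1

1


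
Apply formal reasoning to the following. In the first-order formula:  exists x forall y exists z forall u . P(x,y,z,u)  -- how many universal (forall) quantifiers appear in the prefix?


Quantifier prefix: exists x forall y exists z forall u
Mark each quantifier type:
  E U E U
Universal count = 2, Existential count = 2
Asked for universal (forall) quantifiers: 2

2


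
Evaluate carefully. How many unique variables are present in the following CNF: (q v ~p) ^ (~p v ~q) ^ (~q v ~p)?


Identify each variable that appears in the formula.
Variables found: p, q
Count = 2

2


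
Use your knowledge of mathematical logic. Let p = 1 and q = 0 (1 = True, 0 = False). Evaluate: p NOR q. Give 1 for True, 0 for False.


p = 1, q = 0
Operation: p NOR q
Evaluate: 1 NOR 0 = 0

0


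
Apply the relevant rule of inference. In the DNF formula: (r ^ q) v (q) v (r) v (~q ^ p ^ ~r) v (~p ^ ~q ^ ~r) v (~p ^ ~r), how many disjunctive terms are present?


A DNF formula is a disjunction of terms (conjunctions).
Terms are separated by v.
Counting the disjuncts: 6 terms.

6


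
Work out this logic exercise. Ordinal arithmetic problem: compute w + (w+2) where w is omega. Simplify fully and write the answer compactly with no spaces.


Compute w + (w+2).
Ordinal + is associative but NOT commutative; for finite n>0, n + w = w but w + n stays w+n.
w + (w+2) = (w+w) + 2 = w*2+2.
Result = w*2+2

w*2+2


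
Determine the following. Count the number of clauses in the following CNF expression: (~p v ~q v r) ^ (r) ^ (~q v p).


A CNF formula is a conjunction of clauses.
Clauses are separated by ^.
Counting the conjuncts: 3 clauses.

3


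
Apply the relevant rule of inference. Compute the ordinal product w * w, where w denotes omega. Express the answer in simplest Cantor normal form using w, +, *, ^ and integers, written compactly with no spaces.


Compute w * w.
Ordinal * is associative and left-distributive over +, but NOT commutative; for finite n>1, n*w = w but w*n stays w*n.
w * w = w^2 by definition.
Result = w^2

w^2


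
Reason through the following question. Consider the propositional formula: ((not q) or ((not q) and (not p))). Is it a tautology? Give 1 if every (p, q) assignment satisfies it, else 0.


Check all 4 assignments:
p=0, q=0: 1
p=0, q=1: 0
p=1, q=0: 1
p=1, q=1: 0
Satisfying count = 2/4.
Tautology iff count = 4: no.

0


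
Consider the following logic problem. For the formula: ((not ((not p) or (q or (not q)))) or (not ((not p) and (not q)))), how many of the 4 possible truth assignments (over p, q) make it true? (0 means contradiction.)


Check all 4 assignments:
p=0, q=0: 0
p=0, q=1: 1
p=1, q=0: 1
p=1, q=1: 1
Count of True = 3

3


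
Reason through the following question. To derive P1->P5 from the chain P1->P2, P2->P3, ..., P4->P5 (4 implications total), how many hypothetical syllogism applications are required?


With 4 implications in a chain connecting 5 propositions:
P1->P2, P2->P3, ..., P4->P5
Steps needed = (number of implications) - 1 = 4 - 1 = 3

3


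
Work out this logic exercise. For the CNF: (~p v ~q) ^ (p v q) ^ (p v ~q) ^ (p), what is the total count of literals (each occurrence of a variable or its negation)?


Counting literals in each clause:
Clause 1: 2 literal(s)
Clause 2: 2 literal(s)
Clause 3: 2 literal(s)
Clause 4: 1 literal(s)
Total = 7

7


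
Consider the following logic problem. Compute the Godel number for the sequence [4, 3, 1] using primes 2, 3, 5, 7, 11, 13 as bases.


Encode each element as an exponent of the corresponding prime:
  2^4 = 16
  3^3 = 27
  5^1 = 5
Product = 16 * 27 * 5 = 2160

2160


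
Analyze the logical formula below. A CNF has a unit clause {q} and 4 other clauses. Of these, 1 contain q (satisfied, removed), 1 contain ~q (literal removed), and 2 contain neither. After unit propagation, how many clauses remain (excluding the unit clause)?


Satisfied (removed): 1
Shortened (remain): 1
Unchanged (remain): 2
Remaining = 1 + 2 = 3

3


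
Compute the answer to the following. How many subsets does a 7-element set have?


The power set of a set with n elements has 2^n elements.
|P(S)| = 2^7 = 128

128


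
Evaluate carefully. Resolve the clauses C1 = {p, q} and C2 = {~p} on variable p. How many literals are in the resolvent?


Remove p from C1 and ~p from C2.
C1 remainder: {q}
C2 remainder: {}
Union (resolvent): {q}
Resolvent has 1 literal(s).

1


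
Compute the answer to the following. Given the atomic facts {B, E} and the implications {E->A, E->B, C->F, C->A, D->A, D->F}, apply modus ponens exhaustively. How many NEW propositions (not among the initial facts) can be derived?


Initial facts: {B, E}
Apply modus ponens to closure:
  E and E->A  =>  A
Final known: {A, B, E}
New propositions: {A}
Count = 1

1


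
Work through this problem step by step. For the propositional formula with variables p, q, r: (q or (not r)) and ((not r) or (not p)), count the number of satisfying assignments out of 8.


Evaluate all 8 assignments for p, q, r:
p=0, q=0, r=0: 1
p=0, q=0, r=1: 0
p=0, q=1, r=0: 1
p=0, q=1, r=1: 1
p=1, q=0, r=0: 1
p=1, q=0, r=1: 0
p=1, q=1, r=0: 1
p=1, q=1, r=1: 0
Satisfying count = 5

5


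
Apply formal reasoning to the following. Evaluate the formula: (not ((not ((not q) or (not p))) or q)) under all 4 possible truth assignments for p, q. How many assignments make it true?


Check all 4 assignments:
p=0, q=0: 1
p=0, q=1: 0
p=1, q=0: 1
p=1, q=1: 0
Count of True = 2

2


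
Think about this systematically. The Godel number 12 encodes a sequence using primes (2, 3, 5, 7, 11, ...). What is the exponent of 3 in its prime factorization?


Factorize 12 by dividing by 3 repeatedly.
Division steps: 3 divides 12 exactly 1 time(s).
Exponent of 3 = 1

1


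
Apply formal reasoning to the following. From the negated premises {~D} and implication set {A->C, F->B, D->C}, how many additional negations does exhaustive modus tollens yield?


Initial negated facts: {~D}
Apply modus tollens to closure:
  (no implication fires)
Final negated: {~D}
New negations: {(none)}
Count = 0

0


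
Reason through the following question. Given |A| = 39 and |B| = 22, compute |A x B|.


The Cartesian product A x B contains all ordered pairs (a, b).
|A x B| = |A| * |B| = 39 * 22 = 858

858


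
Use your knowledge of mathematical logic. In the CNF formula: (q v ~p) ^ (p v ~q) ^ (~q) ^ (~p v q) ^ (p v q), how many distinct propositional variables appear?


Identify each variable that appears in the formula.
Variables found: p, q
Count = 2

2


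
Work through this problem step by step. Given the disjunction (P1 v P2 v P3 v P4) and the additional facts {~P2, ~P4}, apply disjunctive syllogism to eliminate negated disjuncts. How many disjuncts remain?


Original disjuncts (4): P1, P2, P3, P4
Negated (eliminate): ~P2, ~P4
Remaining disjuncts: P1, P3
Count = 4 - 2 = 2

2


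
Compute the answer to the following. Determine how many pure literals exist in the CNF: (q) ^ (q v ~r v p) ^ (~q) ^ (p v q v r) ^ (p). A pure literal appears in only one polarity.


Check each variable for pure literal status:
p: pure positive
q: mixed (not pure)
r: mixed (not pure)
Pure literal count = 1

1


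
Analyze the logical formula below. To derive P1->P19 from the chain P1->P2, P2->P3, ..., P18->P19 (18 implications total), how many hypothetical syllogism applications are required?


With 18 implications in a chain connecting 19 propositions:
P1->P2, P2->P3, ..., P18->P19
Steps needed = (number of implications) - 1 = 18 - 1 = 17

17


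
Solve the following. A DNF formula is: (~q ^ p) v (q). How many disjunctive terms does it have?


A DNF formula is a disjunction of terms (conjunctions).
Terms are separated by v.
Counting the disjuncts: 2 terms.

2


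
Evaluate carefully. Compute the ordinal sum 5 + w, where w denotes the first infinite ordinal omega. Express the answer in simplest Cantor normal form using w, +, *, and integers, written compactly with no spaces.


Compute 5 + w.
Ordinal + is associative but NOT commutative; for finite n>0, n + w = w but w + n stays w+n.
Any finite left addend is absorbed by w on the right: 5 + w = w.
Result = w

w


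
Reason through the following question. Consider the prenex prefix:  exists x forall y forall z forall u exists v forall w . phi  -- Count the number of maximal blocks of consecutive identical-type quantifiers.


Quantifier-type sequence: E A A A E A  (A=forall, E=exists)
Group into maximal same-type runs:
  Ex1 | Ax3 | Ex1 | Ax1
Number of blocks = 4

4


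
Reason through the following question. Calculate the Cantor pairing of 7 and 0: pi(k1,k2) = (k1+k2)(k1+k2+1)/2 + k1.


k1 + k2 = 7
(k1+k2)(k1+k2+1)/2 = 7 * 8 / 2 = 28
pi = 28 + 7 = 35

35


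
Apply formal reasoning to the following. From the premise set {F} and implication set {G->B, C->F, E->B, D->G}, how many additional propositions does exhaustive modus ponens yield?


Initial facts: {F}
Apply modus ponens to closure:
  (no implication fires)
Final known: {F}
New propositions: {(none)}
Count = 0

0


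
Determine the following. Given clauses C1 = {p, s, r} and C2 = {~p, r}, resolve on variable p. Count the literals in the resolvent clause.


Remove p from C1 and ~p from C2.
C1 remainder: {s, r}
C2 remainder: {r}
Union (resolvent): {r, s}
Resolvent has 2 literal(s).

2


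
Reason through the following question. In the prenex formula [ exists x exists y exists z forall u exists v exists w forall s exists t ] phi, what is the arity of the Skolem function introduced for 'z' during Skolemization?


Quantifier prefix: exists x exists y exists z forall u exists v exists w forall s exists t
'z' is existentially quantified at position 3.
No universal quantifiers precede it.
Skolem function arity = 0 (a Skolem constant)

0
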